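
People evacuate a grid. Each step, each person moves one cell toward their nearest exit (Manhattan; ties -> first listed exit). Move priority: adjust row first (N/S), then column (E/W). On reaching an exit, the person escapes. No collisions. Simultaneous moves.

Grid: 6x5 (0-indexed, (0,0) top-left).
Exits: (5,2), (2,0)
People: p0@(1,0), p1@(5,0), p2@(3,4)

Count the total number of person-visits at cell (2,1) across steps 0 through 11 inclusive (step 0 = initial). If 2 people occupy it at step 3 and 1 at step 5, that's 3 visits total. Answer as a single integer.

Answer: 0

Derivation:
Step 0: p0@(1,0) p1@(5,0) p2@(3,4) -> at (2,1): 0 [-], cum=0
Step 1: p0@ESC p1@(5,1) p2@(4,4) -> at (2,1): 0 [-], cum=0
Step 2: p0@ESC p1@ESC p2@(5,4) -> at (2,1): 0 [-], cum=0
Step 3: p0@ESC p1@ESC p2@(5,3) -> at (2,1): 0 [-], cum=0
Step 4: p0@ESC p1@ESC p2@ESC -> at (2,1): 0 [-], cum=0
Total visits = 0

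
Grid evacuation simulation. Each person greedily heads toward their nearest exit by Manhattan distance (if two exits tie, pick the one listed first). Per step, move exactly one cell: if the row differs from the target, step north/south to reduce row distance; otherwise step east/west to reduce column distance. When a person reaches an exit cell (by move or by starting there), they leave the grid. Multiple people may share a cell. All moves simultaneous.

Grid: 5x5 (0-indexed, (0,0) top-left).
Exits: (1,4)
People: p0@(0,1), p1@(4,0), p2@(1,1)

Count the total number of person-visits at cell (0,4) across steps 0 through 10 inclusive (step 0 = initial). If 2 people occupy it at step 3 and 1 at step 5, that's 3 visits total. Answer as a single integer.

Step 0: p0@(0,1) p1@(4,0) p2@(1,1) -> at (0,4): 0 [-], cum=0
Step 1: p0@(1,1) p1@(3,0) p2@(1,2) -> at (0,4): 0 [-], cum=0
Step 2: p0@(1,2) p1@(2,0) p2@(1,3) -> at (0,4): 0 [-], cum=0
Step 3: p0@(1,3) p1@(1,0) p2@ESC -> at (0,4): 0 [-], cum=0
Step 4: p0@ESC p1@(1,1) p2@ESC -> at (0,4): 0 [-], cum=0
Step 5: p0@ESC p1@(1,2) p2@ESC -> at (0,4): 0 [-], cum=0
Step 6: p0@ESC p1@(1,3) p2@ESC -> at (0,4): 0 [-], cum=0
Step 7: p0@ESC p1@ESC p2@ESC -> at (0,4): 0 [-], cum=0
Total visits = 0

Answer: 0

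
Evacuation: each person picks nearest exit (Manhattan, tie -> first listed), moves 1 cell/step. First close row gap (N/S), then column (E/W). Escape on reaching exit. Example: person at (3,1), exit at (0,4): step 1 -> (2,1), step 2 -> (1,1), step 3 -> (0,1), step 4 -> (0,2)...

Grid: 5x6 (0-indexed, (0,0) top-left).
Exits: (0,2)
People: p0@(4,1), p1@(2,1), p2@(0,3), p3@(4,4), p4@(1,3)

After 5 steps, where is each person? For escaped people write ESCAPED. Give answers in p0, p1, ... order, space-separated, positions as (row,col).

Step 1: p0:(4,1)->(3,1) | p1:(2,1)->(1,1) | p2:(0,3)->(0,2)->EXIT | p3:(4,4)->(3,4) | p4:(1,3)->(0,3)
Step 2: p0:(3,1)->(2,1) | p1:(1,1)->(0,1) | p2:escaped | p3:(3,4)->(2,4) | p4:(0,3)->(0,2)->EXIT
Step 3: p0:(2,1)->(1,1) | p1:(0,1)->(0,2)->EXIT | p2:escaped | p3:(2,4)->(1,4) | p4:escaped
Step 4: p0:(1,1)->(0,1) | p1:escaped | p2:escaped | p3:(1,4)->(0,4) | p4:escaped
Step 5: p0:(0,1)->(0,2)->EXIT | p1:escaped | p2:escaped | p3:(0,4)->(0,3) | p4:escaped

ESCAPED ESCAPED ESCAPED (0,3) ESCAPED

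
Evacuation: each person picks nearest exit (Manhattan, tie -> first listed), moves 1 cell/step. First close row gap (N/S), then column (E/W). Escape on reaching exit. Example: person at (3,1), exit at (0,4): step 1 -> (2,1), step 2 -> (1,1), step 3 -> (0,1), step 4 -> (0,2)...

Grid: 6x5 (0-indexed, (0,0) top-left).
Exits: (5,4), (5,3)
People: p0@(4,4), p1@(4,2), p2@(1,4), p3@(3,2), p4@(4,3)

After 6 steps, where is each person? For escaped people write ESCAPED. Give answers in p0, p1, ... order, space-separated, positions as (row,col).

Step 1: p0:(4,4)->(5,4)->EXIT | p1:(4,2)->(5,2) | p2:(1,4)->(2,4) | p3:(3,2)->(4,2) | p4:(4,3)->(5,3)->EXIT
Step 2: p0:escaped | p1:(5,2)->(5,3)->EXIT | p2:(2,4)->(3,4) | p3:(4,2)->(5,2) | p4:escaped
Step 3: p0:escaped | p1:escaped | p2:(3,4)->(4,4) | p3:(5,2)->(5,3)->EXIT | p4:escaped
Step 4: p0:escaped | p1:escaped | p2:(4,4)->(5,4)->EXIT | p3:escaped | p4:escaped

ESCAPED ESCAPED ESCAPED ESCAPED ESCAPED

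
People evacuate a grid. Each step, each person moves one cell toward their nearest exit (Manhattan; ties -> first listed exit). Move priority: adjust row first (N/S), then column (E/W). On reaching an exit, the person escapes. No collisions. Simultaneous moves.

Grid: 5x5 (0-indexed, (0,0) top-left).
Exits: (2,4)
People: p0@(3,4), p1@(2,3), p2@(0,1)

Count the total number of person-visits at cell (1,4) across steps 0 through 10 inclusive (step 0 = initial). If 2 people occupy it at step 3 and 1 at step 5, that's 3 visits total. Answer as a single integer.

Answer: 0

Derivation:
Step 0: p0@(3,4) p1@(2,3) p2@(0,1) -> at (1,4): 0 [-], cum=0
Step 1: p0@ESC p1@ESC p2@(1,1) -> at (1,4): 0 [-], cum=0
Step 2: p0@ESC p1@ESC p2@(2,1) -> at (1,4): 0 [-], cum=0
Step 3: p0@ESC p1@ESC p2@(2,2) -> at (1,4): 0 [-], cum=0
Step 4: p0@ESC p1@ESC p2@(2,3) -> at (1,4): 0 [-], cum=0
Step 5: p0@ESC p1@ESC p2@ESC -> at (1,4): 0 [-], cum=0
Total visits = 0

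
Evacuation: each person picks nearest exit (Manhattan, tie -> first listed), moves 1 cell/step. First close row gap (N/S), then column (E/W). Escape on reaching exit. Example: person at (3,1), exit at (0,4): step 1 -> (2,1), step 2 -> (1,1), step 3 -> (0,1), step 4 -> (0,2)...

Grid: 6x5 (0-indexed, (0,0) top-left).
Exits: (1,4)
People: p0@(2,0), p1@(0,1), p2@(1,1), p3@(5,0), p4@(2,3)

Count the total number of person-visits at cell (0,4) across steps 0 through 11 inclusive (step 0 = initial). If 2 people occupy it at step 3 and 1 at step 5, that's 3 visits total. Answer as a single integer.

Answer: 0

Derivation:
Step 0: p0@(2,0) p1@(0,1) p2@(1,1) p3@(5,0) p4@(2,3) -> at (0,4): 0 [-], cum=0
Step 1: p0@(1,0) p1@(1,1) p2@(1,2) p3@(4,0) p4@(1,3) -> at (0,4): 0 [-], cum=0
Step 2: p0@(1,1) p1@(1,2) p2@(1,3) p3@(3,0) p4@ESC -> at (0,4): 0 [-], cum=0
Step 3: p0@(1,2) p1@(1,3) p2@ESC p3@(2,0) p4@ESC -> at (0,4): 0 [-], cum=0
Step 4: p0@(1,3) p1@ESC p2@ESC p3@(1,0) p4@ESC -> at (0,4): 0 [-], cum=0
Step 5: p0@ESC p1@ESC p2@ESC p3@(1,1) p4@ESC -> at (0,4): 0 [-], cum=0
Step 6: p0@ESC p1@ESC p2@ESC p3@(1,2) p4@ESC -> at (0,4): 0 [-], cum=0
Step 7: p0@ESC p1@ESC p2@ESC p3@(1,3) p4@ESC -> at (0,4): 0 [-], cum=0
Step 8: p0@ESC p1@ESC p2@ESC p3@ESC p4@ESC -> at (0,4): 0 [-], cum=0
Total visits = 0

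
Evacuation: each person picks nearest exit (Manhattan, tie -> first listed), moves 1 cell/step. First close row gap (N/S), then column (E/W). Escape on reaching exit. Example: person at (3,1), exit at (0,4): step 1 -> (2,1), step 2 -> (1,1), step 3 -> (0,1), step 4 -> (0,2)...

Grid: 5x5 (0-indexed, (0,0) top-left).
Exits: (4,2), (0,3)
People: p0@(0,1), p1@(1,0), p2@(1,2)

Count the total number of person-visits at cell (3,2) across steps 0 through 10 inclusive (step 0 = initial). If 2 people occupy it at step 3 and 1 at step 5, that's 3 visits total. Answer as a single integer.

Answer: 0

Derivation:
Step 0: p0@(0,1) p1@(1,0) p2@(1,2) -> at (3,2): 0 [-], cum=0
Step 1: p0@(0,2) p1@(0,0) p2@(0,2) -> at (3,2): 0 [-], cum=0
Step 2: p0@ESC p1@(0,1) p2@ESC -> at (3,2): 0 [-], cum=0
Step 3: p0@ESC p1@(0,2) p2@ESC -> at (3,2): 0 [-], cum=0
Step 4: p0@ESC p1@ESC p2@ESC -> at (3,2): 0 [-], cum=0
Total visits = 0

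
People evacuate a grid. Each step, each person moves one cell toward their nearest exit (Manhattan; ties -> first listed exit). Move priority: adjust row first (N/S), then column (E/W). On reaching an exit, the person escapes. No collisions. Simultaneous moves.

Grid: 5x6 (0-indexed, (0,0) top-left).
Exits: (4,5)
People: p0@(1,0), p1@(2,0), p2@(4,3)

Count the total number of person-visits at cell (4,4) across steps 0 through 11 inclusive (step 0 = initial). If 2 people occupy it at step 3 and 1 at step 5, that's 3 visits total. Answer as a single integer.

Step 0: p0@(1,0) p1@(2,0) p2@(4,3) -> at (4,4): 0 [-], cum=0
Step 1: p0@(2,0) p1@(3,0) p2@(4,4) -> at (4,4): 1 [p2], cum=1
Step 2: p0@(3,0) p1@(4,0) p2@ESC -> at (4,4): 0 [-], cum=1
Step 3: p0@(4,0) p1@(4,1) p2@ESC -> at (4,4): 0 [-], cum=1
Step 4: p0@(4,1) p1@(4,2) p2@ESC -> at (4,4): 0 [-], cum=1
Step 5: p0@(4,2) p1@(4,3) p2@ESC -> at (4,4): 0 [-], cum=1
Step 6: p0@(4,3) p1@(4,4) p2@ESC -> at (4,4): 1 [p1], cum=2
Step 7: p0@(4,4) p1@ESC p2@ESC -> at (4,4): 1 [p0], cum=3
Step 8: p0@ESC p1@ESC p2@ESC -> at (4,4): 0 [-], cum=3
Total visits = 3

Answer: 3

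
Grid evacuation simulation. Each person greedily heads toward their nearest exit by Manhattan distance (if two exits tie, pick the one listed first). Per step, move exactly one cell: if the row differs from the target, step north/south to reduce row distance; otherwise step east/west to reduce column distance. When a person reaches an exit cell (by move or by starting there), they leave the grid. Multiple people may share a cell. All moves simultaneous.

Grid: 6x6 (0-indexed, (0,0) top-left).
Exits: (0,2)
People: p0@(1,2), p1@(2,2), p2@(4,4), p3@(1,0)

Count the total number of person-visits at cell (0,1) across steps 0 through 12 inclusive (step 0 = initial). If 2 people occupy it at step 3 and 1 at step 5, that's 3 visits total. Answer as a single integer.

Answer: 1

Derivation:
Step 0: p0@(1,2) p1@(2,2) p2@(4,4) p3@(1,0) -> at (0,1): 0 [-], cum=0
Step 1: p0@ESC p1@(1,2) p2@(3,4) p3@(0,0) -> at (0,1): 0 [-], cum=0
Step 2: p0@ESC p1@ESC p2@(2,4) p3@(0,1) -> at (0,1): 1 [p3], cum=1
Step 3: p0@ESC p1@ESC p2@(1,4) p3@ESC -> at (0,1): 0 [-], cum=1
Step 4: p0@ESC p1@ESC p2@(0,4) p3@ESC -> at (0,1): 0 [-], cum=1
Step 5: p0@ESC p1@ESC p2@(0,3) p3@ESC -> at (0,1): 0 [-], cum=1
Step 6: p0@ESC p1@ESC p2@ESC p3@ESC -> at (0,1): 0 [-], cum=1
Total visits = 1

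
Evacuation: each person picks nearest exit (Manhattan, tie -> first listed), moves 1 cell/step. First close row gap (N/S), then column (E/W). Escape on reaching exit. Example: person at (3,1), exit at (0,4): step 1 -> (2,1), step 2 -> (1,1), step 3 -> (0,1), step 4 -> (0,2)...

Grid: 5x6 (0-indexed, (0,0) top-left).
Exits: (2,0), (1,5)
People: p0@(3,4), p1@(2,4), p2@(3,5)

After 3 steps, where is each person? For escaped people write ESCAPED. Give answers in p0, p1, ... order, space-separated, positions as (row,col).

Step 1: p0:(3,4)->(2,4) | p1:(2,4)->(1,4) | p2:(3,5)->(2,5)
Step 2: p0:(2,4)->(1,4) | p1:(1,4)->(1,5)->EXIT | p2:(2,5)->(1,5)->EXIT
Step 3: p0:(1,4)->(1,5)->EXIT | p1:escaped | p2:escaped

ESCAPED ESCAPED ESCAPED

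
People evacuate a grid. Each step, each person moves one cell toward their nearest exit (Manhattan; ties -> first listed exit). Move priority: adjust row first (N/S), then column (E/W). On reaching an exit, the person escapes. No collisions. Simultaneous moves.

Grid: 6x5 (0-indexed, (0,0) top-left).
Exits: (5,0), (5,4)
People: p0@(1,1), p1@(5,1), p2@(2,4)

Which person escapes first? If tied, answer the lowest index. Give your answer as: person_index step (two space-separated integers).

Answer: 1 1

Derivation:
Step 1: p0:(1,1)->(2,1) | p1:(5,1)->(5,0)->EXIT | p2:(2,4)->(3,4)
Step 2: p0:(2,1)->(3,1) | p1:escaped | p2:(3,4)->(4,4)
Step 3: p0:(3,1)->(4,1) | p1:escaped | p2:(4,4)->(5,4)->EXIT
Step 4: p0:(4,1)->(5,1) | p1:escaped | p2:escaped
Step 5: p0:(5,1)->(5,0)->EXIT | p1:escaped | p2:escaped
Exit steps: [5, 1, 3]
First to escape: p1 at step 1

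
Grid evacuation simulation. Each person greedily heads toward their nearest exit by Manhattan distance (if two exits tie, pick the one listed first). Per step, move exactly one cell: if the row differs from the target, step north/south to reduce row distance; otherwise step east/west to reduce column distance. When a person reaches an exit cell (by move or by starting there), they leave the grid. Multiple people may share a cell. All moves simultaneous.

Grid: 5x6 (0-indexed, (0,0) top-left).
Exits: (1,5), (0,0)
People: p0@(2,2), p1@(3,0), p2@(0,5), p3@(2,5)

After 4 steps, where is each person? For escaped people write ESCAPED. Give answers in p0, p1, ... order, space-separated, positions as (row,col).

Step 1: p0:(2,2)->(1,2) | p1:(3,0)->(2,0) | p2:(0,5)->(1,5)->EXIT | p3:(2,5)->(1,5)->EXIT
Step 2: p0:(1,2)->(1,3) | p1:(2,0)->(1,0) | p2:escaped | p3:escaped
Step 3: p0:(1,3)->(1,4) | p1:(1,0)->(0,0)->EXIT | p2:escaped | p3:escaped
Step 4: p0:(1,4)->(1,5)->EXIT | p1:escaped | p2:escaped | p3:escaped

ESCAPED ESCAPED ESCAPED ESCAPED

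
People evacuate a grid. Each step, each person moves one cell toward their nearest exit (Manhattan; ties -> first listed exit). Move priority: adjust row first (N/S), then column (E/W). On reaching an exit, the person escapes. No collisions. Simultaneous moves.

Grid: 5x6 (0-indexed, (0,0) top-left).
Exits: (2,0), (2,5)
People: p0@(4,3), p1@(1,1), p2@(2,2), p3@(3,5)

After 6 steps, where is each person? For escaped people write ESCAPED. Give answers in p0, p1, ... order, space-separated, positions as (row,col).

Step 1: p0:(4,3)->(3,3) | p1:(1,1)->(2,1) | p2:(2,2)->(2,1) | p3:(3,5)->(2,5)->EXIT
Step 2: p0:(3,3)->(2,3) | p1:(2,1)->(2,0)->EXIT | p2:(2,1)->(2,0)->EXIT | p3:escaped
Step 3: p0:(2,3)->(2,4) | p1:escaped | p2:escaped | p3:escaped
Step 4: p0:(2,4)->(2,5)->EXIT | p1:escaped | p2:escaped | p3:escaped

ESCAPED ESCAPED ESCAPED ESCAPED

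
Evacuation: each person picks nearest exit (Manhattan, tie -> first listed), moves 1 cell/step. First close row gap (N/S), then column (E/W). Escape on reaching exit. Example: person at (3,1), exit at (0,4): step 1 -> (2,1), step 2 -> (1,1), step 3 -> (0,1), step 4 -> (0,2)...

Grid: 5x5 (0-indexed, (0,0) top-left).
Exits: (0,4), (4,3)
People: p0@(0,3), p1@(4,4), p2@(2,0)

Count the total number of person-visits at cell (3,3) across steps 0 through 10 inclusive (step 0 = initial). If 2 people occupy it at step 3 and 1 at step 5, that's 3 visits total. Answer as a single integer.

Answer: 0

Derivation:
Step 0: p0@(0,3) p1@(4,4) p2@(2,0) -> at (3,3): 0 [-], cum=0
Step 1: p0@ESC p1@ESC p2@(3,0) -> at (3,3): 0 [-], cum=0
Step 2: p0@ESC p1@ESC p2@(4,0) -> at (3,3): 0 [-], cum=0
Step 3: p0@ESC p1@ESC p2@(4,1) -> at (3,3): 0 [-], cum=0
Step 4: p0@ESC p1@ESC p2@(4,2) -> at (3,3): 0 [-], cum=0
Step 5: p0@ESC p1@ESC p2@ESC -> at (3,3): 0 [-], cum=0
Total visits = 0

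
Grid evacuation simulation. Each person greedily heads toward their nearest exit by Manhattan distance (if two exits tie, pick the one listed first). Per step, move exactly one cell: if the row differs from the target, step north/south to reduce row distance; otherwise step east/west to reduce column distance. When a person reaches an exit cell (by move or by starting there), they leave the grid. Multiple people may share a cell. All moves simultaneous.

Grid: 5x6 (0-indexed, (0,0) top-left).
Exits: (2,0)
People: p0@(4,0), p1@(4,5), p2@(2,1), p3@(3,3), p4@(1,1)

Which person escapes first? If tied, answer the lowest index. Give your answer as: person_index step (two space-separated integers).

Step 1: p0:(4,0)->(3,0) | p1:(4,5)->(3,5) | p2:(2,1)->(2,0)->EXIT | p3:(3,3)->(2,3) | p4:(1,1)->(2,1)
Step 2: p0:(3,0)->(2,0)->EXIT | p1:(3,5)->(2,5) | p2:escaped | p3:(2,3)->(2,2) | p4:(2,1)->(2,0)->EXIT
Step 3: p0:escaped | p1:(2,5)->(2,4) | p2:escaped | p3:(2,2)->(2,1) | p4:escaped
Step 4: p0:escaped | p1:(2,4)->(2,3) | p2:escaped | p3:(2,1)->(2,0)->EXIT | p4:escaped
Step 5: p0:escaped | p1:(2,3)->(2,2) | p2:escaped | p3:escaped | p4:escaped
Step 6: p0:escaped | p1:(2,2)->(2,1) | p2:escaped | p3:escaped | p4:escaped
Step 7: p0:escaped | p1:(2,1)->(2,0)->EXIT | p2:escaped | p3:escaped | p4:escaped
Exit steps: [2, 7, 1, 4, 2]
First to escape: p2 at step 1

Answer: 2 1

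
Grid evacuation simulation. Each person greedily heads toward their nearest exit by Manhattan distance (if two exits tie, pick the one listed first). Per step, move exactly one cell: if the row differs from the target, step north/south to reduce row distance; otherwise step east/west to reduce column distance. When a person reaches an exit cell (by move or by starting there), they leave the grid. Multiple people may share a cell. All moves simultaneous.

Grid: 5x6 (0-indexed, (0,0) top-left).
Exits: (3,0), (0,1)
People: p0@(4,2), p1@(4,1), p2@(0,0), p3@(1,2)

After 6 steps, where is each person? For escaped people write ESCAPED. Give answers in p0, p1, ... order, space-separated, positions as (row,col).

Step 1: p0:(4,2)->(3,2) | p1:(4,1)->(3,1) | p2:(0,0)->(0,1)->EXIT | p3:(1,2)->(0,2)
Step 2: p0:(3,2)->(3,1) | p1:(3,1)->(3,0)->EXIT | p2:escaped | p3:(0,2)->(0,1)->EXIT
Step 3: p0:(3,1)->(3,0)->EXIT | p1:escaped | p2:escaped | p3:escaped

ESCAPED ESCAPED ESCAPED ESCAPED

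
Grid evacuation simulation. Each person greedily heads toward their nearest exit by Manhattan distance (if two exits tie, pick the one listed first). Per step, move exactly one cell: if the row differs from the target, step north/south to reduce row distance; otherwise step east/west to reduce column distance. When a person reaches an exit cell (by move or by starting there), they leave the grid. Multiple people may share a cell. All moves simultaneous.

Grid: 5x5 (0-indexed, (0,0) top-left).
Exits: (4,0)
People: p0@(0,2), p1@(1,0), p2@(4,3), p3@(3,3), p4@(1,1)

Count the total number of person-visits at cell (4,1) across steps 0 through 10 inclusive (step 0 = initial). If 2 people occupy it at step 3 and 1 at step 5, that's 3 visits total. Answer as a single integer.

Step 0: p0@(0,2) p1@(1,0) p2@(4,3) p3@(3,3) p4@(1,1) -> at (4,1): 0 [-], cum=0
Step 1: p0@(1,2) p1@(2,0) p2@(4,2) p3@(4,3) p4@(2,1) -> at (4,1): 0 [-], cum=0
Step 2: p0@(2,2) p1@(3,0) p2@(4,1) p3@(4,2) p4@(3,1) -> at (4,1): 1 [p2], cum=1
Step 3: p0@(3,2) p1@ESC p2@ESC p3@(4,1) p4@(4,1) -> at (4,1): 2 [p3,p4], cum=3
Step 4: p0@(4,2) p1@ESC p2@ESC p3@ESC p4@ESC -> at (4,1): 0 [-], cum=3
Step 5: p0@(4,1) p1@ESC p2@ESC p3@ESC p4@ESC -> at (4,1): 1 [p0], cum=4
Step 6: p0@ESC p1@ESC p2@ESC p3@ESC p4@ESC -> at (4,1): 0 [-], cum=4
Total visits = 4

Answer: 4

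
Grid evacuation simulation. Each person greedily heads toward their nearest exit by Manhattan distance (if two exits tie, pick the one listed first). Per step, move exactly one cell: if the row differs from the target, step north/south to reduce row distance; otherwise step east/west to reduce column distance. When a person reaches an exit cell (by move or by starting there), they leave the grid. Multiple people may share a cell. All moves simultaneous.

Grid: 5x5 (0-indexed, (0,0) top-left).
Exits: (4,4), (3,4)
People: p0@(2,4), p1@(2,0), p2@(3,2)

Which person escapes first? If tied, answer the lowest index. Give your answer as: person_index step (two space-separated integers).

Step 1: p0:(2,4)->(3,4)->EXIT | p1:(2,0)->(3,0) | p2:(3,2)->(3,3)
Step 2: p0:escaped | p1:(3,0)->(3,1) | p2:(3,3)->(3,4)->EXIT
Step 3: p0:escaped | p1:(3,1)->(3,2) | p2:escaped
Step 4: p0:escaped | p1:(3,2)->(3,3) | p2:escaped
Step 5: p0:escaped | p1:(3,3)->(3,4)->EXIT | p2:escaped
Exit steps: [1, 5, 2]
First to escape: p0 at step 1

Answer: 0 1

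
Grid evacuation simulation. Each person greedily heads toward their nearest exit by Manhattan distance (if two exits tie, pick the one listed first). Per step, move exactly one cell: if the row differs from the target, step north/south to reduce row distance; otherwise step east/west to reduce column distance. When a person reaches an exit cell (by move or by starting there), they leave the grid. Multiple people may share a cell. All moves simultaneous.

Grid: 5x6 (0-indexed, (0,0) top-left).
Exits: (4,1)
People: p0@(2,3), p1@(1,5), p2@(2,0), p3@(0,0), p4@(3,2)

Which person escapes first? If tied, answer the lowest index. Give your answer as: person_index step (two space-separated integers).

Step 1: p0:(2,3)->(3,3) | p1:(1,5)->(2,5) | p2:(2,0)->(3,0) | p3:(0,0)->(1,0) | p4:(3,2)->(4,2)
Step 2: p0:(3,3)->(4,3) | p1:(2,5)->(3,5) | p2:(3,0)->(4,0) | p3:(1,0)->(2,0) | p4:(4,2)->(4,1)->EXIT
Step 3: p0:(4,3)->(4,2) | p1:(3,5)->(4,5) | p2:(4,0)->(4,1)->EXIT | p3:(2,0)->(3,0) | p4:escaped
Step 4: p0:(4,2)->(4,1)->EXIT | p1:(4,5)->(4,4) | p2:escaped | p3:(3,0)->(4,0) | p4:escaped
Step 5: p0:escaped | p1:(4,4)->(4,3) | p2:escaped | p3:(4,0)->(4,1)->EXIT | p4:escaped
Step 6: p0:escaped | p1:(4,3)->(4,2) | p2:escaped | p3:escaped | p4:escaped
Step 7: p0:escaped | p1:(4,2)->(4,1)->EXIT | p2:escaped | p3:escaped | p4:escaped
Exit steps: [4, 7, 3, 5, 2]
First to escape: p4 at step 2

Answer: 4 2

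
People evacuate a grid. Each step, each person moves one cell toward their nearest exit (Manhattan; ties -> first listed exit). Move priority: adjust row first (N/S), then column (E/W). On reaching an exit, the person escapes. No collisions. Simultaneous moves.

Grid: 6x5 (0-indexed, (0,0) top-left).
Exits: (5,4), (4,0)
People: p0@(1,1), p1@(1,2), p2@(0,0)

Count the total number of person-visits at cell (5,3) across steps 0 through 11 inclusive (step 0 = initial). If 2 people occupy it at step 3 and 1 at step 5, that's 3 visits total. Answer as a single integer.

Step 0: p0@(1,1) p1@(1,2) p2@(0,0) -> at (5,3): 0 [-], cum=0
Step 1: p0@(2,1) p1@(2,2) p2@(1,0) -> at (5,3): 0 [-], cum=0
Step 2: p0@(3,1) p1@(3,2) p2@(2,0) -> at (5,3): 0 [-], cum=0
Step 3: p0@(4,1) p1@(4,2) p2@(3,0) -> at (5,3): 0 [-], cum=0
Step 4: p0@ESC p1@(4,1) p2@ESC -> at (5,3): 0 [-], cum=0
Step 5: p0@ESC p1@ESC p2@ESC -> at (5,3): 0 [-], cum=0
Total visits = 0

Answer: 0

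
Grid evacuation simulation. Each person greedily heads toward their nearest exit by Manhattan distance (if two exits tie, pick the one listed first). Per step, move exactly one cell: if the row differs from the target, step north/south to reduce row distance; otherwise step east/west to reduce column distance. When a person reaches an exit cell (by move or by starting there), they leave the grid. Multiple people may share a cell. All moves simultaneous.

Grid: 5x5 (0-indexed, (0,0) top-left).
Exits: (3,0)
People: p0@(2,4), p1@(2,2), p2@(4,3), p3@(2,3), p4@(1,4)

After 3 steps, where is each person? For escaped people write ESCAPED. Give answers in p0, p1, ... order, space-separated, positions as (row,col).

Step 1: p0:(2,4)->(3,4) | p1:(2,2)->(3,2) | p2:(4,3)->(3,3) | p3:(2,3)->(3,3) | p4:(1,4)->(2,4)
Step 2: p0:(3,4)->(3,3) | p1:(3,2)->(3,1) | p2:(3,3)->(3,2) | p3:(3,3)->(3,2) | p4:(2,4)->(3,4)
Step 3: p0:(3,3)->(3,2) | p1:(3,1)->(3,0)->EXIT | p2:(3,2)->(3,1) | p3:(3,2)->(3,1) | p4:(3,4)->(3,3)

(3,2) ESCAPED (3,1) (3,1) (3,3)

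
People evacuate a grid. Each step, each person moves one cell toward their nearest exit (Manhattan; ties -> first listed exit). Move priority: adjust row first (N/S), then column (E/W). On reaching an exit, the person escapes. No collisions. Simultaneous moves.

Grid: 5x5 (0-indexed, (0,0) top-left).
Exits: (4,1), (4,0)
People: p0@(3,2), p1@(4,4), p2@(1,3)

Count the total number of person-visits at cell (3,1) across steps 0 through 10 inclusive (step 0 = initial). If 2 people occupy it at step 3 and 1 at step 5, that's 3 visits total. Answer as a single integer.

Answer: 0

Derivation:
Step 0: p0@(3,2) p1@(4,4) p2@(1,3) -> at (3,1): 0 [-], cum=0
Step 1: p0@(4,2) p1@(4,3) p2@(2,3) -> at (3,1): 0 [-], cum=0
Step 2: p0@ESC p1@(4,2) p2@(3,3) -> at (3,1): 0 [-], cum=0
Step 3: p0@ESC p1@ESC p2@(4,3) -> at (3,1): 0 [-], cum=0
Step 4: p0@ESC p1@ESC p2@(4,2) -> at (3,1): 0 [-], cum=0
Step 5: p0@ESC p1@ESC p2@ESC -> at (3,1): 0 [-], cum=0
Total visits = 0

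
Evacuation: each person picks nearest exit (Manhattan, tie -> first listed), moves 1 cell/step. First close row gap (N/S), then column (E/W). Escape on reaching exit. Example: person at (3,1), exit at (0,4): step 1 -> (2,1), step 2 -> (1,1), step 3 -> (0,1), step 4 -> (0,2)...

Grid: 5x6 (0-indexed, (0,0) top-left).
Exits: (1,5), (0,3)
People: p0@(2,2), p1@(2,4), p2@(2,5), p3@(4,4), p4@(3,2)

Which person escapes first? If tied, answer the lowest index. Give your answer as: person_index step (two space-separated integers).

Step 1: p0:(2,2)->(1,2) | p1:(2,4)->(1,4) | p2:(2,5)->(1,5)->EXIT | p3:(4,4)->(3,4) | p4:(3,2)->(2,2)
Step 2: p0:(1,2)->(0,2) | p1:(1,4)->(1,5)->EXIT | p2:escaped | p3:(3,4)->(2,4) | p4:(2,2)->(1,2)
Step 3: p0:(0,2)->(0,3)->EXIT | p1:escaped | p2:escaped | p3:(2,4)->(1,4) | p4:(1,2)->(0,2)
Step 4: p0:escaped | p1:escaped | p2:escaped | p3:(1,4)->(1,5)->EXIT | p4:(0,2)->(0,3)->EXIT
Exit steps: [3, 2, 1, 4, 4]
First to escape: p2 at step 1

Answer: 2 1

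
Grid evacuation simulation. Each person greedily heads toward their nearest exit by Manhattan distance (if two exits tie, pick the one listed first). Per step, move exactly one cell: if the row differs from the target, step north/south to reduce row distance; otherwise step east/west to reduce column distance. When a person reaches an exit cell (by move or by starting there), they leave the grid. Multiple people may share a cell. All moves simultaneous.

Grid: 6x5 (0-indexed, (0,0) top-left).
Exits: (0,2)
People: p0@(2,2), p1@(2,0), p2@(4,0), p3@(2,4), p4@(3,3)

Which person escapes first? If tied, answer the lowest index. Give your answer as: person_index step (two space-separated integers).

Answer: 0 2

Derivation:
Step 1: p0:(2,2)->(1,2) | p1:(2,0)->(1,0) | p2:(4,0)->(3,0) | p3:(2,4)->(1,4) | p4:(3,3)->(2,3)
Step 2: p0:(1,2)->(0,2)->EXIT | p1:(1,0)->(0,0) | p2:(3,0)->(2,0) | p3:(1,4)->(0,4) | p4:(2,3)->(1,3)
Step 3: p0:escaped | p1:(0,0)->(0,1) | p2:(2,0)->(1,0) | p3:(0,4)->(0,3) | p4:(1,3)->(0,3)
Step 4: p0:escaped | p1:(0,1)->(0,2)->EXIT | p2:(1,0)->(0,0) | p3:(0,3)->(0,2)->EXIT | p4:(0,3)->(0,2)->EXIT
Step 5: p0:escaped | p1:escaped | p2:(0,0)->(0,1) | p3:escaped | p4:escaped
Step 6: p0:escaped | p1:escaped | p2:(0,1)->(0,2)->EXIT | p3:escaped | p4:escaped
Exit steps: [2, 4, 6, 4, 4]
First to escape: p0 at step 2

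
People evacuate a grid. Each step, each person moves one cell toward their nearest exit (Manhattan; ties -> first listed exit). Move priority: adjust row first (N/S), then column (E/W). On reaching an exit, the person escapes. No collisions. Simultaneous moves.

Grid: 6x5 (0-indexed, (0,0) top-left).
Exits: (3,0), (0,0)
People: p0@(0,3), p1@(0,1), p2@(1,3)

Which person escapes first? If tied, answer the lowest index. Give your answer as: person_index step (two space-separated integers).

Step 1: p0:(0,3)->(0,2) | p1:(0,1)->(0,0)->EXIT | p2:(1,3)->(0,3)
Step 2: p0:(0,2)->(0,1) | p1:escaped | p2:(0,3)->(0,2)
Step 3: p0:(0,1)->(0,0)->EXIT | p1:escaped | p2:(0,2)->(0,1)
Step 4: p0:escaped | p1:escaped | p2:(0,1)->(0,0)->EXIT
Exit steps: [3, 1, 4]
First to escape: p1 at step 1

Answer: 1 1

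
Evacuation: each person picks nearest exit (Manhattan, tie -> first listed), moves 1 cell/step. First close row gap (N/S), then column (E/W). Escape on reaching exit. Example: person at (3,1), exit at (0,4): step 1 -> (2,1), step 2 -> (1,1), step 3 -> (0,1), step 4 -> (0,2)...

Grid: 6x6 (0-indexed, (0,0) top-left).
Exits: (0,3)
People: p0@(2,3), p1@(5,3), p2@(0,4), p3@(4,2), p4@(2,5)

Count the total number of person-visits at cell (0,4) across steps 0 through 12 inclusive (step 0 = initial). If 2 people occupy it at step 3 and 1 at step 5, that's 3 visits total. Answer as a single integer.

Step 0: p0@(2,3) p1@(5,3) p2@(0,4) p3@(4,2) p4@(2,5) -> at (0,4): 1 [p2], cum=1
Step 1: p0@(1,3) p1@(4,3) p2@ESC p3@(3,2) p4@(1,5) -> at (0,4): 0 [-], cum=1
Step 2: p0@ESC p1@(3,3) p2@ESC p3@(2,2) p4@(0,5) -> at (0,4): 0 [-], cum=1
Step 3: p0@ESC p1@(2,3) p2@ESC p3@(1,2) p4@(0,4) -> at (0,4): 1 [p4], cum=2
Step 4: p0@ESC p1@(1,3) p2@ESC p3@(0,2) p4@ESC -> at (0,4): 0 [-], cum=2
Step 5: p0@ESC p1@ESC p2@ESC p3@ESC p4@ESC -> at (0,4): 0 [-], cum=2
Total visits = 2

Answer: 2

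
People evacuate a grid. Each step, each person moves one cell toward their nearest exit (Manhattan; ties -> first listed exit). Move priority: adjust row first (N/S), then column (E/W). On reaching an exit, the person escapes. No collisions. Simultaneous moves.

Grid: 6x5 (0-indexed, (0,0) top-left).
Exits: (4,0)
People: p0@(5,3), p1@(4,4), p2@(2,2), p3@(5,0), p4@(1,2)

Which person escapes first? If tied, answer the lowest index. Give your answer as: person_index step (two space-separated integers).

Answer: 3 1

Derivation:
Step 1: p0:(5,3)->(4,3) | p1:(4,4)->(4,3) | p2:(2,2)->(3,2) | p3:(5,0)->(4,0)->EXIT | p4:(1,2)->(2,2)
Step 2: p0:(4,3)->(4,2) | p1:(4,3)->(4,2) | p2:(3,2)->(4,2) | p3:escaped | p4:(2,2)->(3,2)
Step 3: p0:(4,2)->(4,1) | p1:(4,2)->(4,1) | p2:(4,2)->(4,1) | p3:escaped | p4:(3,2)->(4,2)
Step 4: p0:(4,1)->(4,0)->EXIT | p1:(4,1)->(4,0)->EXIT | p2:(4,1)->(4,0)->EXIT | p3:escaped | p4:(4,2)->(4,1)
Step 5: p0:escaped | p1:escaped | p2:escaped | p3:escaped | p4:(4,1)->(4,0)->EXIT
Exit steps: [4, 4, 4, 1, 5]
First to escape: p3 at step 1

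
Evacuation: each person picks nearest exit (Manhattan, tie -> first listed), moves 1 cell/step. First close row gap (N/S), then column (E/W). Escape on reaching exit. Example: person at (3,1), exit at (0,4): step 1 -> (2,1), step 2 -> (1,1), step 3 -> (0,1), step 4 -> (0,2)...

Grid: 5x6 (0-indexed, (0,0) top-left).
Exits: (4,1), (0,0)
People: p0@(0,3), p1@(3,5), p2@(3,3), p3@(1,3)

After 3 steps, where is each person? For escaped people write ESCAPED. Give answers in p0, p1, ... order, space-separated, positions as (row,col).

Step 1: p0:(0,3)->(0,2) | p1:(3,5)->(4,5) | p2:(3,3)->(4,3) | p3:(1,3)->(0,3)
Step 2: p0:(0,2)->(0,1) | p1:(4,5)->(4,4) | p2:(4,3)->(4,2) | p3:(0,3)->(0,2)
Step 3: p0:(0,1)->(0,0)->EXIT | p1:(4,4)->(4,3) | p2:(4,2)->(4,1)->EXIT | p3:(0,2)->(0,1)

ESCAPED (4,3) ESCAPED (0,1)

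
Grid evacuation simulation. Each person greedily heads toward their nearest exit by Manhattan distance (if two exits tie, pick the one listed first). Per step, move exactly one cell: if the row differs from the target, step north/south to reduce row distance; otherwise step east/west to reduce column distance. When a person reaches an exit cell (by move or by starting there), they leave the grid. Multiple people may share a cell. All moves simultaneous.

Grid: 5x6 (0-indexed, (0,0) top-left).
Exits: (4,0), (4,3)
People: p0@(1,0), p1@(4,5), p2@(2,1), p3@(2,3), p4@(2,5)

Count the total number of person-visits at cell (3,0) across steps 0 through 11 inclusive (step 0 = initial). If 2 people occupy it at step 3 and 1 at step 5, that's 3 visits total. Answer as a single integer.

Step 0: p0@(1,0) p1@(4,5) p2@(2,1) p3@(2,3) p4@(2,5) -> at (3,0): 0 [-], cum=0
Step 1: p0@(2,0) p1@(4,4) p2@(3,1) p3@(3,3) p4@(3,5) -> at (3,0): 0 [-], cum=0
Step 2: p0@(3,0) p1@ESC p2@(4,1) p3@ESC p4@(4,5) -> at (3,0): 1 [p0], cum=1
Step 3: p0@ESC p1@ESC p2@ESC p3@ESC p4@(4,4) -> at (3,0): 0 [-], cum=1
Step 4: p0@ESC p1@ESC p2@ESC p3@ESC p4@ESC -> at (3,0): 0 [-], cum=1
Total visits = 1

Answer: 1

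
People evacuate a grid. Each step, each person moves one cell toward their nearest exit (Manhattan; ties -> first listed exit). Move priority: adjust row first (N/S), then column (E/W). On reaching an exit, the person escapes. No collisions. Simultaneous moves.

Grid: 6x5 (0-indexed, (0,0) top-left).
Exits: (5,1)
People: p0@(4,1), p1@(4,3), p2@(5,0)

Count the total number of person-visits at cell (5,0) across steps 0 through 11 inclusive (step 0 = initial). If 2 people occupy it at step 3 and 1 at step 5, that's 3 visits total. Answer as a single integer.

Step 0: p0@(4,1) p1@(4,3) p2@(5,0) -> at (5,0): 1 [p2], cum=1
Step 1: p0@ESC p1@(5,3) p2@ESC -> at (5,0): 0 [-], cum=1
Step 2: p0@ESC p1@(5,2) p2@ESC -> at (5,0): 0 [-], cum=1
Step 3: p0@ESC p1@ESC p2@ESC -> at (5,0): 0 [-], cum=1
Total visits = 1

Answer: 1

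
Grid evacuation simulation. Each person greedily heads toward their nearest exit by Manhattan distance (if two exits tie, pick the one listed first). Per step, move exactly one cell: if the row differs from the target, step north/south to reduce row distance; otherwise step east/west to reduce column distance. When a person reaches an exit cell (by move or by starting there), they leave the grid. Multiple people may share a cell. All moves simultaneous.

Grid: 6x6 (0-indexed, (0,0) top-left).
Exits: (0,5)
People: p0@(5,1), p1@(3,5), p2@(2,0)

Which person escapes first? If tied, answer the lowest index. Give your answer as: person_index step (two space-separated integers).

Step 1: p0:(5,1)->(4,1) | p1:(3,5)->(2,5) | p2:(2,0)->(1,0)
Step 2: p0:(4,1)->(3,1) | p1:(2,5)->(1,5) | p2:(1,0)->(0,0)
Step 3: p0:(3,1)->(2,1) | p1:(1,5)->(0,5)->EXIT | p2:(0,0)->(0,1)
Step 4: p0:(2,1)->(1,1) | p1:escaped | p2:(0,1)->(0,2)
Step 5: p0:(1,1)->(0,1) | p1:escaped | p2:(0,2)->(0,3)
Step 6: p0:(0,1)->(0,2) | p1:escaped | p2:(0,3)->(0,4)
Step 7: p0:(0,2)->(0,3) | p1:escaped | p2:(0,4)->(0,5)->EXIT
Step 8: p0:(0,3)->(0,4) | p1:escaped | p2:escaped
Step 9: p0:(0,4)->(0,5)->EXIT | p1:escaped | p2:escaped
Exit steps: [9, 3, 7]
First to escape: p1 at step 3

Answer: 1 3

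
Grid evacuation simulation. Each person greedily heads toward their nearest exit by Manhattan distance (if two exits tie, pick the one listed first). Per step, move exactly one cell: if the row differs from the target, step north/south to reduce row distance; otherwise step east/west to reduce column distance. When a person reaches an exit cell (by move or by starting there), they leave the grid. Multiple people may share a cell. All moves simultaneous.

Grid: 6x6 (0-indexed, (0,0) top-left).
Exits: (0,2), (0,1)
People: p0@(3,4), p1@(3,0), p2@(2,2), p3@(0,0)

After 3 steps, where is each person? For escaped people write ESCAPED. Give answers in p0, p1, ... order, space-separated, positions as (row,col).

Step 1: p0:(3,4)->(2,4) | p1:(3,0)->(2,0) | p2:(2,2)->(1,2) | p3:(0,0)->(0,1)->EXIT
Step 2: p0:(2,4)->(1,4) | p1:(2,0)->(1,0) | p2:(1,2)->(0,2)->EXIT | p3:escaped
Step 3: p0:(1,4)->(0,4) | p1:(1,0)->(0,0) | p2:escaped | p3:escaped

(0,4) (0,0) ESCAPED ESCAPED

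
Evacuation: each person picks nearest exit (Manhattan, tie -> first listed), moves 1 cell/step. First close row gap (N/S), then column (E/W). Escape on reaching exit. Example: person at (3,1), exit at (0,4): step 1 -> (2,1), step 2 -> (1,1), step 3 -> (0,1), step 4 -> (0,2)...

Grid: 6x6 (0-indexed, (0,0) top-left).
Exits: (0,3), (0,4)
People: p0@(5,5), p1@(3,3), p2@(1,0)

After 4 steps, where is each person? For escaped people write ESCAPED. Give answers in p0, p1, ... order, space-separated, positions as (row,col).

Step 1: p0:(5,5)->(4,5) | p1:(3,3)->(2,3) | p2:(1,0)->(0,0)
Step 2: p0:(4,5)->(3,5) | p1:(2,3)->(1,3) | p2:(0,0)->(0,1)
Step 3: p0:(3,5)->(2,5) | p1:(1,3)->(0,3)->EXIT | p2:(0,1)->(0,2)
Step 4: p0:(2,5)->(1,5) | p1:escaped | p2:(0,2)->(0,3)->EXIT

(1,5) ESCAPED ESCAPED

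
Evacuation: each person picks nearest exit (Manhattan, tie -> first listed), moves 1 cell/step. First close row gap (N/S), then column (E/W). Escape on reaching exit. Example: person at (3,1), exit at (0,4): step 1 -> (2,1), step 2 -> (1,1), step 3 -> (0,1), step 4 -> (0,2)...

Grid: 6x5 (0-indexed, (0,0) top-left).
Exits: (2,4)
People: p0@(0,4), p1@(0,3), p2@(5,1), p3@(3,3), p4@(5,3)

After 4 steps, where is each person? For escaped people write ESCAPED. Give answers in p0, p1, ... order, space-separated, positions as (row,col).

Step 1: p0:(0,4)->(1,4) | p1:(0,3)->(1,3) | p2:(5,1)->(4,1) | p3:(3,3)->(2,3) | p4:(5,3)->(4,3)
Step 2: p0:(1,4)->(2,4)->EXIT | p1:(1,3)->(2,3) | p2:(4,1)->(3,1) | p3:(2,3)->(2,4)->EXIT | p4:(4,3)->(3,3)
Step 3: p0:escaped | p1:(2,3)->(2,4)->EXIT | p2:(3,1)->(2,1) | p3:escaped | p4:(3,3)->(2,3)
Step 4: p0:escaped | p1:escaped | p2:(2,1)->(2,2) | p3:escaped | p4:(2,3)->(2,4)->EXIT

ESCAPED ESCAPED (2,2) ESCAPED ESCAPED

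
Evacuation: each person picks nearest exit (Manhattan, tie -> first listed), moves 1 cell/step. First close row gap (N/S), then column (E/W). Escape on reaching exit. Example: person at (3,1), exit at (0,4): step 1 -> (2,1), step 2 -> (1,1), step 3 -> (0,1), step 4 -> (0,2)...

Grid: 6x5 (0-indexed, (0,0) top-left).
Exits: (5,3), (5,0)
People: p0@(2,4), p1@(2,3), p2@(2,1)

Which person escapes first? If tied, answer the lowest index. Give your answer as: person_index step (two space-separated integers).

Answer: 1 3

Derivation:
Step 1: p0:(2,4)->(3,4) | p1:(2,3)->(3,3) | p2:(2,1)->(3,1)
Step 2: p0:(3,4)->(4,4) | p1:(3,3)->(4,3) | p2:(3,1)->(4,1)
Step 3: p0:(4,4)->(5,4) | p1:(4,3)->(5,3)->EXIT | p2:(4,1)->(5,1)
Step 4: p0:(5,4)->(5,3)->EXIT | p1:escaped | p2:(5,1)->(5,0)->EXIT
Exit steps: [4, 3, 4]
First to escape: p1 at step 3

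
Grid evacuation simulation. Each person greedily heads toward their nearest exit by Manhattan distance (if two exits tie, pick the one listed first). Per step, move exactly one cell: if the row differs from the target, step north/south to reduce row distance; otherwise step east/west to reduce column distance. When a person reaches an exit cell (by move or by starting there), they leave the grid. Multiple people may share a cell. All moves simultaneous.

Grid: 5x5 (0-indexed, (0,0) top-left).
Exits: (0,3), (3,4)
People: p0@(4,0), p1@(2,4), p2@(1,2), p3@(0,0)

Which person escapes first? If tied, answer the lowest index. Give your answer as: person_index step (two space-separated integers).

Answer: 1 1

Derivation:
Step 1: p0:(4,0)->(3,0) | p1:(2,4)->(3,4)->EXIT | p2:(1,2)->(0,2) | p3:(0,0)->(0,1)
Step 2: p0:(3,0)->(3,1) | p1:escaped | p2:(0,2)->(0,3)->EXIT | p3:(0,1)->(0,2)
Step 3: p0:(3,1)->(3,2) | p1:escaped | p2:escaped | p3:(0,2)->(0,3)->EXIT
Step 4: p0:(3,2)->(3,3) | p1:escaped | p2:escaped | p3:escaped
Step 5: p0:(3,3)->(3,4)->EXIT | p1:escaped | p2:escaped | p3:escaped
Exit steps: [5, 1, 2, 3]
First to escape: p1 at step 1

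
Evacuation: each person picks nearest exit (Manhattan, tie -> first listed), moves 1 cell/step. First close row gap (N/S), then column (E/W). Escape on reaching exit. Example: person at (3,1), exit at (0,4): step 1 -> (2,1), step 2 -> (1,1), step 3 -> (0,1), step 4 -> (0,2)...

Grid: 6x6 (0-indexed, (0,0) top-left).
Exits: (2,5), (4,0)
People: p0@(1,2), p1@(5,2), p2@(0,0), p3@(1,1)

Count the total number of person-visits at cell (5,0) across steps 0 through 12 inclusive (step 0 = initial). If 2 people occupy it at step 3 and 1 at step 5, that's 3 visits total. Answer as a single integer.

Answer: 0

Derivation:
Step 0: p0@(1,2) p1@(5,2) p2@(0,0) p3@(1,1) -> at (5,0): 0 [-], cum=0
Step 1: p0@(2,2) p1@(4,2) p2@(1,0) p3@(2,1) -> at (5,0): 0 [-], cum=0
Step 2: p0@(2,3) p1@(4,1) p2@(2,0) p3@(3,1) -> at (5,0): 0 [-], cum=0
Step 3: p0@(2,4) p1@ESC p2@(3,0) p3@(4,1) -> at (5,0): 0 [-], cum=0
Step 4: p0@ESC p1@ESC p2@ESC p3@ESC -> at (5,0): 0 [-], cum=0
Total visits = 0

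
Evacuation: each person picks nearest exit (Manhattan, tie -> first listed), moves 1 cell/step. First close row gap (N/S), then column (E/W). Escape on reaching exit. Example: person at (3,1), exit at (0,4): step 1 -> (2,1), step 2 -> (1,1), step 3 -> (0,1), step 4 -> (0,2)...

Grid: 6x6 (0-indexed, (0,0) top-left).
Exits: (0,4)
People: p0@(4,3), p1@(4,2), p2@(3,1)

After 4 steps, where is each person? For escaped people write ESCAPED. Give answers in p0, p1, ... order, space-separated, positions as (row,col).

Step 1: p0:(4,3)->(3,3) | p1:(4,2)->(3,2) | p2:(3,1)->(2,1)
Step 2: p0:(3,3)->(2,3) | p1:(3,2)->(2,2) | p2:(2,1)->(1,1)
Step 3: p0:(2,3)->(1,3) | p1:(2,2)->(1,2) | p2:(1,1)->(0,1)
Step 4: p0:(1,3)->(0,3) | p1:(1,2)->(0,2) | p2:(0,1)->(0,2)

(0,3) (0,2) (0,2)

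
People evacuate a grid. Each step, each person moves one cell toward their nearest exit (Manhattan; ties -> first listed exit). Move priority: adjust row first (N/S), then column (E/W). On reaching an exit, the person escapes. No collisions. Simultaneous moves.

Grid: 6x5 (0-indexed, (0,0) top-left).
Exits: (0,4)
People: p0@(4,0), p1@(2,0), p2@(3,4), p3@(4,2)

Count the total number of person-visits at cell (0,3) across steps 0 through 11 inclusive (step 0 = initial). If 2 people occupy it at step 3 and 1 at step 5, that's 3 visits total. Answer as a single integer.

Step 0: p0@(4,0) p1@(2,0) p2@(3,4) p3@(4,2) -> at (0,3): 0 [-], cum=0
Step 1: p0@(3,0) p1@(1,0) p2@(2,4) p3@(3,2) -> at (0,3): 0 [-], cum=0
Step 2: p0@(2,0) p1@(0,0) p2@(1,4) p3@(2,2) -> at (0,3): 0 [-], cum=0
Step 3: p0@(1,0) p1@(0,1) p2@ESC p3@(1,2) -> at (0,3): 0 [-], cum=0
Step 4: p0@(0,0) p1@(0,2) p2@ESC p3@(0,2) -> at (0,3): 0 [-], cum=0
Step 5: p0@(0,1) p1@(0,3) p2@ESC p3@(0,3) -> at (0,3): 2 [p1,p3], cum=2
Step 6: p0@(0,2) p1@ESC p2@ESC p3@ESC -> at (0,3): 0 [-], cum=2
Step 7: p0@(0,3) p1@ESC p2@ESC p3@ESC -> at (0,3): 1 [p0], cum=3
Step 8: p0@ESC p1@ESC p2@ESC p3@ESC -> at (0,3): 0 [-], cum=3
Total visits = 3

Answer: 3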